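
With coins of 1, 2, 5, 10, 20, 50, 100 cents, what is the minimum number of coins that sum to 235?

Use the largest denomination that fits, subtract, and repeat.
235 = 2×100 + 1×20 + 1×10 + 1×5
Total coins = 2 + 1 + 1 + 1 = 5

5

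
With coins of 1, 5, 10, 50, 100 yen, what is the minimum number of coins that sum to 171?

Use the largest denomination that fits, subtract, and repeat.
171 − 1×100→71 − 1×50→21 − 2×10→1 − 1×1→0
Total coins = 1 + 1 + 2 + 1 = 5

5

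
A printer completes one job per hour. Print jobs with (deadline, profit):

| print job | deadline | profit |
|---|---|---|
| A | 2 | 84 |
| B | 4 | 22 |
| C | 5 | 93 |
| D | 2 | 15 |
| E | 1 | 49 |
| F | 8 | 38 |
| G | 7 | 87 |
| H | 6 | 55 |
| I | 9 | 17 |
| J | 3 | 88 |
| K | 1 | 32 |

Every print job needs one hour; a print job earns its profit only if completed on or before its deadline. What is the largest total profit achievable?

533

By profit: C(d5,93), J(d3,88), G(d7,87), A(d2,84), H(d6,55), E(d1,49), F(d8,38), K(d1,32), B(d4,22), I(d9,17), D(d2,15)
C→slot 5; J→slot 3; G→slot 7; A→slot 2; H→slot 6; E→slot 1; F→slot 8; K skipped; B→slot 4; I→slot 9; D skipped.
Profit = 49 + 84 + 88 + 22 + 93 + 55 + 87 + 38 + 17 = 533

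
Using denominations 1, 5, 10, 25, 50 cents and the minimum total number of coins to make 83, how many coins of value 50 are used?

1

83 − 1×50→33 − 1×25→8 − 1×5→3 − 3×1→0
Count of 50: 1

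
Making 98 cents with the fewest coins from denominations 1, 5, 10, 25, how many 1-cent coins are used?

3

Use the largest denomination that fits, subtract, and repeat.
98 = 3×25 + 2×10 + 3×1
Count of 1: 3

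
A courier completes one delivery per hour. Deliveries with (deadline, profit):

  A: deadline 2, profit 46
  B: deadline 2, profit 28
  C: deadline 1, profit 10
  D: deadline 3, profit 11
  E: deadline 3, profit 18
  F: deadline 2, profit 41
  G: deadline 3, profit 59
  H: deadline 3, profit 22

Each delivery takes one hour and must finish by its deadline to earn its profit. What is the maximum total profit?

Sort by profit descending; place each in the latest free slot ≤ its deadline.
Profit order: G=59 A=46 F=41 B=28 H=22 E=18 D=11 C=10
Assign: G→slot 3, A→slot 2, F→slot 1, B skipped, H skipped, E skipped, D skipped, C skipped.
Slots: [1:F] [2:A] [3:G]
Profit = 41 + 46 + 59 = 146

146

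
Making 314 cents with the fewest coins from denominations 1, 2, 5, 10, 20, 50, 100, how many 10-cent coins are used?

314 = 3×100 + 1×10 + 2×2
Count of 10: 1

1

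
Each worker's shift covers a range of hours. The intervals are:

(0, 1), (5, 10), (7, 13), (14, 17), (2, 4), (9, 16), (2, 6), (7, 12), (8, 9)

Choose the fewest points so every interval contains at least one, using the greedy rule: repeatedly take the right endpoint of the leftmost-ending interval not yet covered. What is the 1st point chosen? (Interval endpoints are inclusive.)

Sort by right endpoint; whenever an interval is uncovered, place a point at its right end.
By right end: [0,1]  [2,4]  [2,6]  [8,9]  [5,10]  [7,12]  [7,13]  [9,16]  [14,17]
[0,1] uncovered → point at 1; [2,4] uncovered → point at 4; [8,9] uncovered → point at 9; [14,17] uncovered → point at 17.
Points: 1, 4, 9, 17 (4 total).

1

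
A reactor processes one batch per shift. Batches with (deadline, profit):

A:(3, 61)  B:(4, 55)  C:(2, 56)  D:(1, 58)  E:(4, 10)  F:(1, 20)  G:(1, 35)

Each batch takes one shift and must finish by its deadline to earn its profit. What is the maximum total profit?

230

Profit order: A=61 D=58 C=56 B=55 G=35 F=20 E=10
Assign: A→slot 3, D→slot 1, C→slot 2, B→slot 4, G skipped, F skipped, E skipped.
Slots: [1:D] [2:C] [3:A] [4:B]
Profit = 58 + 56 + 61 + 55 = 230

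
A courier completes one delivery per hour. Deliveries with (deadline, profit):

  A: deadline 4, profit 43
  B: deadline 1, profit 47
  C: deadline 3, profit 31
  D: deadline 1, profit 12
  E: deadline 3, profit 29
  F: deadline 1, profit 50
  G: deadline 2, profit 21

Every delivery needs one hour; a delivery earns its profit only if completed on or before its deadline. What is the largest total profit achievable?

153

Sort by profit descending; place each in the latest free slot ≤ its deadline.
Profit order: F=50 B=47 A=43 C=31 E=29 G=21 D=12
Assign: F→slot 1, B skipped, A→slot 4, C→slot 3, E→slot 2, G skipped, D skipped.
Slots: [1:F] [2:E] [3:C] [4:A]
Profit = 50 + 29 + 31 + 43 = 153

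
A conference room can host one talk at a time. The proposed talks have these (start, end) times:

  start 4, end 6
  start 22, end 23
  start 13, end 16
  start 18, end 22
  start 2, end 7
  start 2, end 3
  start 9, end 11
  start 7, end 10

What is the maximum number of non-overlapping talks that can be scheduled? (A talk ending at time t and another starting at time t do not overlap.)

By end time: (2,3), (4,6), (2,7), (7,10), (9,11), (13,16), (18,22), (22,23).
Pick (2,3); next start ≥ 3 → (4,6); next start ≥ 6 → (7,10); next start ≥ 10 → (13,16); next start ≥ 16 → (18,22); next start ≥ 22 → (22,23).
Selected 6 talks.

6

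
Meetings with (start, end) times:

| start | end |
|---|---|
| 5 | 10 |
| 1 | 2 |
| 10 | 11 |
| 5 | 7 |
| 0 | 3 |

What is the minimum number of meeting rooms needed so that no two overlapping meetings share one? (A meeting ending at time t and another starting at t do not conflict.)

Events (time:±→running): 0:+→1 1:+→2 … peak 2.

2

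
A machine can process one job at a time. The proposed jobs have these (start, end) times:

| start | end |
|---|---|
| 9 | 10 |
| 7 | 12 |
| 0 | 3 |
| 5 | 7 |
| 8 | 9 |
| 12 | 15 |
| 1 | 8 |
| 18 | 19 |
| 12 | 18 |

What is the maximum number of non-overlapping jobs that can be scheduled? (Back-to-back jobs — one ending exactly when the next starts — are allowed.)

6

Greedy by earliest finish: after sorting by end time, pick each interval compatible with the last pick.
Sorted by end: (0,3)  (5,7)  (1,8)  (8,9)  (9,10)  (7,12)  (12,15)  (12,18)  (18,19)
take (0,3); take (5,7); take (8,9); take (9,10); skip (7,12); take (12,15); take (18,19).
Selected 6 jobs.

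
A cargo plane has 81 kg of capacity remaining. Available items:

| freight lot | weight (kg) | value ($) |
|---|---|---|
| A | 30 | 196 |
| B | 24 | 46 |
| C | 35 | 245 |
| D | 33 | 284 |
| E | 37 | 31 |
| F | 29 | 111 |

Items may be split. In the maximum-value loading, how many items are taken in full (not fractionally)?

Sort by value per unit weight and fill in that order.
Order: D (284/33=8.61) > C (245/35=7.00) > A (196/30=6.53) > F (111/29=3.83) > B (46/24=1.92) > E (31/37=0.84)
Fill: take D (33 @ 284) → take C (35 @ 245) → take 13/30 of A → 84.93; 81/81 used.
2 item(s) taken whole; one partial (take 13/30 of A).

2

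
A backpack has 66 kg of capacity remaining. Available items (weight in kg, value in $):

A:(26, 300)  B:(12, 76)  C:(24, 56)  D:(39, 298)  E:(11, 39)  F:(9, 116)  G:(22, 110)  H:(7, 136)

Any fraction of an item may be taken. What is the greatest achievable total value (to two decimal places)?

Greedy by value/weight ratio, highest first.
Ratios (sorted): H 19.43, F 12.89, A 11.54, D 7.64, B 6.33, G 5.00, E 3.55, C 2.33
take H (7 @ 136); take F (9 @ 116); take A (26 @ 300); take 24/39 of D → 183.38. Capacity used 66/66.
Total value = 735.38

735.38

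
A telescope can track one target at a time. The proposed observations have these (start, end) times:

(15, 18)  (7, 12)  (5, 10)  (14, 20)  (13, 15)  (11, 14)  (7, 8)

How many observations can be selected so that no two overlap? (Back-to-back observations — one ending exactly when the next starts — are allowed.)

3

Greedy by earliest finish: after sorting by end time, pick each interval compatible with the last pick.
By end time: (7,8), (5,10), (7,12), (11,14), (13,15), (15,18), (14,20).
Pick (7,8); next start ≥ 8 → (11,14); next start ≥ 14 → (15,18).
Selected 3 observations.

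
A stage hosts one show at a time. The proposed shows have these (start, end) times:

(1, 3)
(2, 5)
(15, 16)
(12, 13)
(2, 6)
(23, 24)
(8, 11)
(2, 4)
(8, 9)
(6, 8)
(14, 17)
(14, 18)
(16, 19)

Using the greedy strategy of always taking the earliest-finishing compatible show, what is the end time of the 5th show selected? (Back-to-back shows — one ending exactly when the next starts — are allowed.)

16

By end time: (1,3), (2,4), (2,5), (2,6), (6,8), (8,9), (8,11), (12,13), (15,16), (14,17), (14,18), (16,19), (23,24).
Pick (1,3); next start ≥ 3 → (6,8); next start ≥ 8 → (8,9); next start ≥ 9 → (12,13); next start ≥ 13 → (15,16); next start ≥ 16 → (16,19); next start ≥ 19 → (23,24).
Selected: (1,3) (6,8) (8,9) (12,13) (15,16) (16,19) (23,24)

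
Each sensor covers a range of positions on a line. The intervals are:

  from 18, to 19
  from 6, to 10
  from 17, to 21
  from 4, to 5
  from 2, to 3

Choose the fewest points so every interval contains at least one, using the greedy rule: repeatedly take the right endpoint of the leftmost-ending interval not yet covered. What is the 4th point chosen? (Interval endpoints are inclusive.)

19

Process intervals by earliest right end; each time one isn't hit yet, stab at its right endpoint.
Sorted: [2,3] [4,5] [6,10] [18,19] [17,21]
{[2,3]} hit by 3; {[4,5]} hit by 5; {[6,10]} hit by 10; {[18,19],[17,21]} hit by 19.
Points: 3, 5, 10, 19 (4 total).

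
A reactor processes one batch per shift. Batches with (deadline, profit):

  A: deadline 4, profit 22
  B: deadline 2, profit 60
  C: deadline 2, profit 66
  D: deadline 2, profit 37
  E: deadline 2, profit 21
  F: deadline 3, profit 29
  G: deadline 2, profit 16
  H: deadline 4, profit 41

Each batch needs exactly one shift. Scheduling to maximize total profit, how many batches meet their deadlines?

4

Take jobs in profit order; each goes to the latest open slot no later than its deadline.
Profit order: C=66 B=60 H=41 D=37 F=29 A=22 E=21 G=16
Assign: C→slot 2, B→slot 1, H→slot 4, D skipped, F→slot 3, A skipped, E skipped, G skipped.
Slots: [1:B] [2:C] [3:F] [4:H]
4 of 8 scheduled.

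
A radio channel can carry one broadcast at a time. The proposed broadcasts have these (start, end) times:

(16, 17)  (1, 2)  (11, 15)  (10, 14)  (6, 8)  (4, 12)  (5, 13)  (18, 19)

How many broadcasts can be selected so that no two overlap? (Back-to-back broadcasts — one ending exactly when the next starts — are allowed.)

5

By end time: (1,2), (6,8), (4,12), (5,13), (10,14), (11,15), (16,17), (18,19).
Pick (1,2); next start ≥ 2 → (6,8); next start ≥ 8 → (10,14); next start ≥ 14 → (16,17); next start ≥ 17 → (18,19).
Selected 5 broadcasts.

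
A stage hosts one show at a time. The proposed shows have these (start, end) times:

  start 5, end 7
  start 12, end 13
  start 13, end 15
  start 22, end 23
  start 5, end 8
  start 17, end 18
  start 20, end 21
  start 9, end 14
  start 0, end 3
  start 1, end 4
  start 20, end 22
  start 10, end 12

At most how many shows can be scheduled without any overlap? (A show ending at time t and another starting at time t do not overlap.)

By end time: (0,3), (1,4), (5,7), (5,8), (10,12), (12,13), (9,14), (13,15), (17,18), (20,21), (20,22), (22,23).
Pick (0,3); next start ≥ 3 → (5,7); next start ≥ 7 → (10,12); next start ≥ 12 → (12,13); next start ≥ 13 → (13,15); next start ≥ 15 → (17,18); next start ≥ 18 → (20,21); next start ≥ 21 → (22,23).
Selected 8 shows.

8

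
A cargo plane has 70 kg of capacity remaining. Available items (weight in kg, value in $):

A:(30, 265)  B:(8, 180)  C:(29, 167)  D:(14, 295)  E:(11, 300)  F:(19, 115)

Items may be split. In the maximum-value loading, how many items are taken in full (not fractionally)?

Sort by value per unit weight and fill in that order.
Ratios (sorted): E 27.27, B 22.50, D 21.07, A 8.83, F 6.05, C 5.76
take E (11 @ 300); take B (8 @ 180); take D (14 @ 295); take A (30 @ 265); take 7/19 of F → 42.37. Capacity used 70/70.
4 item(s) taken whole; one partial (take 7/19 of F).

4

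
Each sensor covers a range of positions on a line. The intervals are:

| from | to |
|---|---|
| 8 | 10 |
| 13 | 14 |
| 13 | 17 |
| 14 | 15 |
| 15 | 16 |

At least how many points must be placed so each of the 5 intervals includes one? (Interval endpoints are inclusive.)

3

By right end: [8,10]  [13,14]  [14,15]  [15,16]  [13,17]
[8,10] uncovered → point at 10; [13,14] uncovered → point at 14; [15,16] uncovered → point at 16.
Points: 10, 14, 16 (3 total).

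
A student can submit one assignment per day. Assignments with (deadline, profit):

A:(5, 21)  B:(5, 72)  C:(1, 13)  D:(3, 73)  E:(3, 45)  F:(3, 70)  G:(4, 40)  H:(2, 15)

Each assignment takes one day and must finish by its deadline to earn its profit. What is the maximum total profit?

Sort by profit descending; place each in the latest free slot ≤ its deadline.
By profit: D(d3,73), B(d5,72), F(d3,70), E(d3,45), G(d4,40), A(d5,21), H(d2,15), C(d1,13)
D→slot 3; B→slot 5; F→slot 2; E→slot 1; G→slot 4; A skipped; H skipped; C skipped.
Profit = 45 + 70 + 73 + 40 + 72 = 300

300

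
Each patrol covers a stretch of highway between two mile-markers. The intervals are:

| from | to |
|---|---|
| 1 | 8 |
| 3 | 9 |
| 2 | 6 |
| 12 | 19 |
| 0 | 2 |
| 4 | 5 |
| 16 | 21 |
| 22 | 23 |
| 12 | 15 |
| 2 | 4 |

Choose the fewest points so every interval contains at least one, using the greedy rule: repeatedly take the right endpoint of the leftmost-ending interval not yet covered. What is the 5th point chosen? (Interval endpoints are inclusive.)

Sort by right endpoint; whenever an interval is uncovered, place a point at its right end.
By right end: [0,2]  [2,4]  [4,5]  [2,6]  [1,8]  [3,9]  [12,15]  [12,19]  [16,21]  [22,23]
[0,2] uncovered → point at 2; [4,5] uncovered → point at 5; [12,15] uncovered → point at 15; [16,21] uncovered → point at 21; [22,23] uncovered → point at 23.
Points: 2, 5, 15, 21, 23 (5 total).

23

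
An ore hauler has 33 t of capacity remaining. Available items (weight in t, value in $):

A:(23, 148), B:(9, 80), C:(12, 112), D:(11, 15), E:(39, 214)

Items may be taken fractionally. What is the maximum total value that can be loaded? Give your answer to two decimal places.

Sort by value per unit weight and fill in that order.
Ratios (sorted): C 9.33, B 8.89, A 6.43, E 5.49, D 1.36
take C (12 @ 112); take B (9 @ 80); take 12/23 of A → 77.22. Capacity used 33/33.
Total value = 269.22

269.22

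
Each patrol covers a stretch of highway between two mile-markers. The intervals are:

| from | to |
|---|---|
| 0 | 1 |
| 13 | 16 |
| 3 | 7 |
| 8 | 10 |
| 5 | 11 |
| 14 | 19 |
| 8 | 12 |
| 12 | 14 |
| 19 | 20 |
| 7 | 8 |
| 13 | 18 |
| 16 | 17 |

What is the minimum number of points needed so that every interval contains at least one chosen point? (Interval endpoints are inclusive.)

Sorted: [0,1] [3,7] [7,8] [8,10] [5,11] [8,12] [12,14] [13,16] [16,17] [13,18] [14,19] [19,20]
{[0,1]} hit by 1; {[3,7],[7,8]} hit by 7; {[8,10],[5,11],[8,12]} hit by 10; {[12,14],[13,16]} hit by 14; {[16,17],[13,18],[14,19]} hit by 17; {[19,20]} hit by 20.
Points: 1, 7, 10, 14, 17, 20 (6 total).

6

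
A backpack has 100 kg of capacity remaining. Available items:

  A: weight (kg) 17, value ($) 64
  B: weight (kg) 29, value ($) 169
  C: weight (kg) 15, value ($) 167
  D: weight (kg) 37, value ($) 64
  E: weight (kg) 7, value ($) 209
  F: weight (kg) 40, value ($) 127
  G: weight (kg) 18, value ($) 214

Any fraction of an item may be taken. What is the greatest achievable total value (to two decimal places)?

867.45

Order: E (209/7=29.86) > G (214/18=11.89) > C (167/15=11.13) > B (169/29=5.83) > A (64/17=3.76) > F (127/40=3.17) > D (64/37=1.73)
Fill: take E (7 @ 209) → take G (18 @ 214) → take C (15 @ 167) → take B (29 @ 169) → take A (17 @ 64) → take 14/40 of F → 44.45; 100/100 used.
Total value = 867.45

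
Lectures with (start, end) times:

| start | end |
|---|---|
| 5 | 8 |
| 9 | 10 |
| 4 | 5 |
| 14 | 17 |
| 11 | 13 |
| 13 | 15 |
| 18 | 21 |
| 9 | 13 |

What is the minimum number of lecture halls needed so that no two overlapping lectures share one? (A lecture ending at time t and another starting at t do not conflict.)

The answer is the maximum number of intervals overlapping at any instant.
starts: [4, 5, 9, 9, 11, 13, 14, 18]
ends:   [5, 8, 10, 13, 13, 15, 17, 21]
s4→1 e5→0 s5→1 e8→0 s9→1 s9→2  — peak 2.

2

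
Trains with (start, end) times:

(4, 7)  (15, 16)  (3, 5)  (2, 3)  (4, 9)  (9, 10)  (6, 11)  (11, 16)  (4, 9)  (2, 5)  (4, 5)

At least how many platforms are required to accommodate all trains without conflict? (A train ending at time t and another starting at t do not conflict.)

Events (time:±→running): 2:+→1 2:+→2 3:-→1 3:+→2 4:+→3 4:+→4 4:+→5 4:+→6 … peak 6.

6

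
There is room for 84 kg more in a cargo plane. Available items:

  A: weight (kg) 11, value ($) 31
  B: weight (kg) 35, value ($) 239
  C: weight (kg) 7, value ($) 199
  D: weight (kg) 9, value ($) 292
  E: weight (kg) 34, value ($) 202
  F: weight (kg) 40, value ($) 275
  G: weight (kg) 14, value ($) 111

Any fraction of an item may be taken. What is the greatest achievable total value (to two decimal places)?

Greedy by value/weight ratio, highest first.
Ratios (sorted): D 32.44, C 28.43, G 7.93, F 6.88, B 6.83, E 5.94, A 2.82
take D (9 @ 292); take C (7 @ 199); take G (14 @ 111); take F (40 @ 275); take 14/35 of B → 95.60. Capacity used 84/84.
Total value = 972.60

972.60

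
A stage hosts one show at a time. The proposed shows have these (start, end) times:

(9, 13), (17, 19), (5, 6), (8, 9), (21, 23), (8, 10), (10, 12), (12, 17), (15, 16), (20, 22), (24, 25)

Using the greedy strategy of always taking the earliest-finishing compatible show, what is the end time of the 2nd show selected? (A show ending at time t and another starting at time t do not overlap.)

Order by finish time; keep every interval that doesn't clash with the previous kept one.
Sorted by end: (5,6)  (8,9)  (8,10)  (10,12)  (9,13)  (15,16)  (12,17)  (17,19)  (20,22)  (21,23)  (24,25)
take (5,6); take (8,9); take (10,12); take (15,16); skip (12,17); take (17,19); take (20,22); take (24,25).
Selected: (5,6) (8,9) (10,12) (15,16) (17,19) (20,22) (24,25)

9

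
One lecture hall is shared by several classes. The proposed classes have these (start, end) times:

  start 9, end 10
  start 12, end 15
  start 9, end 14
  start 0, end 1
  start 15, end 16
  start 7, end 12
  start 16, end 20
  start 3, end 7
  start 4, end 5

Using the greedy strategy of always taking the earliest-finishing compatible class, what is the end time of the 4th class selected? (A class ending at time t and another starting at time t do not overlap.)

15

Sort by end time and greedily take each interval whose start is ≥ the last chosen end.
Sorted by end: (0,1)  (4,5)  (3,7)  (9,10)  (7,12)  (9,14)  (12,15)  (15,16)  (16,20)
take (0,1); take (4,5); take (9,10); skip (7,12); take (12,15); take (15,16); take (16,20).
Selected: (0,1) (4,5) (9,10) (12,15) (15,16) (16,20)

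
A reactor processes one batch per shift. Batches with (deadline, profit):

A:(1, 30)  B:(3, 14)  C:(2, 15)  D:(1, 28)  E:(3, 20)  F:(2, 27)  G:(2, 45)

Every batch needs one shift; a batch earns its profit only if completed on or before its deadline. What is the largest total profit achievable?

By profit: G(d2,45), A(d1,30), D(d1,28), F(d2,27), E(d3,20), C(d2,15), B(d3,14)
G→slot 2; A→slot 1; D skipped; F skipped; E→slot 3; C skipped; B skipped.
Profit = 30 + 45 + 20 = 95

95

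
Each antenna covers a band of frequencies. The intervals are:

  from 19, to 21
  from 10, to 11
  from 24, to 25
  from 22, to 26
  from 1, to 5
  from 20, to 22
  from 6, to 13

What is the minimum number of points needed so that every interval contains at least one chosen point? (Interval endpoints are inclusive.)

Sort by right endpoint; whenever an interval is uncovered, place a point at its right end.
Sorted: [1,5] [10,11] [6,13] [19,21] [20,22] [24,25] [22,26]
{[1,5]} hit by 5; {[10,11],[6,13]} hit by 11; {[19,21],[20,22]} hit by 21; {[24,25],[22,26]} hit by 25.
Points: 5, 11, 21, 25 (4 total).

4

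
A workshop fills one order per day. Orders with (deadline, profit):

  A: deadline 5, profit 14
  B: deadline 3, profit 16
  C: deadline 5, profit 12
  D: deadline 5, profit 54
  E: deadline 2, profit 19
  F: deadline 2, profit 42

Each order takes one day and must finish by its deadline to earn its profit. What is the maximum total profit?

By profit: D(d5,54), F(d2,42), E(d2,19), B(d3,16), A(d5,14), C(d5,12)
D→slot 5; F→slot 2; E→slot 1; B→slot 3; A→slot 4; C skipped.
Profit = 19 + 42 + 16 + 14 + 54 = 145

145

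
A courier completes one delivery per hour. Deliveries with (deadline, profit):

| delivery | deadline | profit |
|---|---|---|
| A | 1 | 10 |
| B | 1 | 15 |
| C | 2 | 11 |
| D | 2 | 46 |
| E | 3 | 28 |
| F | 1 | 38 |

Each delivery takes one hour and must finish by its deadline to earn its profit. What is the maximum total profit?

Profit order: D=46 F=38 E=28 B=15 C=11 A=10
Assign: D→slot 2, F→slot 1, E→slot 3, B skipped, C skipped, A skipped.
Slots: [1:F] [2:D] [3:E]
Profit = 38 + 46 + 28 = 112

112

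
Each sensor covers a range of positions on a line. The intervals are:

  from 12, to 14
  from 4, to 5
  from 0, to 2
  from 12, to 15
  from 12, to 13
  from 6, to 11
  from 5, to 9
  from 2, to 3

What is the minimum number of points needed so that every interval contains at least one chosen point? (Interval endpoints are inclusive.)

4

Process intervals by earliest right end; each time one isn't hit yet, stab at its right endpoint.
By right end: [0,2]  [2,3]  [4,5]  [5,9]  [6,11]  [12,13]  [12,14]  [12,15]
[0,2] uncovered → point at 2; [4,5] uncovered → point at 5; [6,11] uncovered → point at 11; [12,13] uncovered → point at 13.
Points: 2, 5, 11, 13 (4 total).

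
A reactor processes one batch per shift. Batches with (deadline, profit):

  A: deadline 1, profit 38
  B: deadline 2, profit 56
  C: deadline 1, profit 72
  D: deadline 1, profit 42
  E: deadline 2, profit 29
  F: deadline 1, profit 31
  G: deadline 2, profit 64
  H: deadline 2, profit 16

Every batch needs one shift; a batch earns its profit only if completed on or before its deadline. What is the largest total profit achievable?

Sort by profit descending; place each in the latest free slot ≤ its deadline.
Profit order: C=72 G=64 B=56 D=42 A=38 F=31 E=29 H=16
Assign: C→slot 1, G→slot 2, B skipped, D skipped, A skipped, F skipped, E skipped, H skipped.
Slots: [1:C] [2:G]
Profit = 72 + 64 = 136

136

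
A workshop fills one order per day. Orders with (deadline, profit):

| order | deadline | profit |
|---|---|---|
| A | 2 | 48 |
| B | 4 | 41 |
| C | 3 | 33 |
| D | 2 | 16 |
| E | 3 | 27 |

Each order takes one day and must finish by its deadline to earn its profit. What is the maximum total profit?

Take jobs in profit order; each goes to the latest open slot no later than its deadline.
By profit: A(d2,48), B(d4,41), C(d3,33), E(d3,27), D(d2,16)
A→slot 2; B→slot 4; C→slot 3; E→slot 1; D skipped.
Profit = 27 + 48 + 33 + 41 = 149

149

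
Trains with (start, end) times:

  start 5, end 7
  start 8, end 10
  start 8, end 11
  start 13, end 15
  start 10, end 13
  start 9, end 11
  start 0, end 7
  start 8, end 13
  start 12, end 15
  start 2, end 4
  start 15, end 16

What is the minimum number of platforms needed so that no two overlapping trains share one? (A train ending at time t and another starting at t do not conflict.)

4

The answer is the maximum number of intervals overlapping at any instant.
starts: [0, 2, 5, 8, 8, 8, 9, 10, 12, 13, 15]
ends:   [4, 7, 7, 10, 11, 11, 13, 13, 15, 15, 16]
s0→1 s2→2 e4→1 s5→2 e7→1 e7→0 s8→1 s8→2 s8→3 s9→4  — peak 4.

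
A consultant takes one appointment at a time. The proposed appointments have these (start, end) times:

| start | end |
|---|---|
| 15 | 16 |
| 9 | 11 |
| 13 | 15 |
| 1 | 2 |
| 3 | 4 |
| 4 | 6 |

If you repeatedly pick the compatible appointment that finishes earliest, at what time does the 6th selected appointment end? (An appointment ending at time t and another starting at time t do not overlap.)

16

Greedy by earliest finish: after sorting by end time, pick each interval compatible with the last pick.
Sorted by end: (1,2)  (3,4)  (4,6)  (9,11)  (13,15)  (15,16)
take (1,2); take (3,4); take (4,6); take (9,11); take (13,15); take (15,16).
Selected: (1,2) (3,4) (4,6) (9,11) (13,15) (15,16)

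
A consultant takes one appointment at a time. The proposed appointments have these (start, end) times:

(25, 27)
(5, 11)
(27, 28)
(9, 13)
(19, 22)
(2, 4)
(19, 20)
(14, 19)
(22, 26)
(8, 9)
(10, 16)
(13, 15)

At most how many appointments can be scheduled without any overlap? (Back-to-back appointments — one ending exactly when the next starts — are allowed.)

Order by finish time; keep every interval that doesn't clash with the previous kept one.
By end time: (2,4), (8,9), (5,11), (9,13), (13,15), (10,16), (14,19), (19,20), (19,22), (22,26), (25,27), (27,28).
Pick (2,4); next start ≥ 4 → (8,9); next start ≥ 9 → (9,13); next start ≥ 13 → (13,15); next start ≥ 15 → (19,20); next start ≥ 20 → (22,26); next start ≥ 26 → (27,28).
Selected 7 appointments.

7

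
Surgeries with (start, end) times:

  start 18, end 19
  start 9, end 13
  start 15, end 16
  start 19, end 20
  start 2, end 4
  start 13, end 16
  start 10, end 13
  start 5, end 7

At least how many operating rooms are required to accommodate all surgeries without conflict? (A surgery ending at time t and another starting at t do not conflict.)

2

Count concurrent intervals with a sweep; the peak is the room count.
Events (time:±→running): 2:+→1 4:-→0 5:+→1 7:-→0 9:+→1 10:+→2 … peak 2.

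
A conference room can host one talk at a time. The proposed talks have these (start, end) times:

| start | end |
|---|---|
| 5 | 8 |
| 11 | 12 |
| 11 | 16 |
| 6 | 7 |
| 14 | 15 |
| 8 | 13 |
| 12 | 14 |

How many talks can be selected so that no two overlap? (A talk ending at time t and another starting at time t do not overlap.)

4

Greedy by earliest finish: after sorting by end time, pick each interval compatible with the last pick.
Sorted by end: (6,7)  (5,8)  (11,12)  (8,13)  (12,14)  (14,15)  (11,16)
take (6,7); skip (5,8); take (11,12); take (12,14); take (14,15).
Selected 4 talks.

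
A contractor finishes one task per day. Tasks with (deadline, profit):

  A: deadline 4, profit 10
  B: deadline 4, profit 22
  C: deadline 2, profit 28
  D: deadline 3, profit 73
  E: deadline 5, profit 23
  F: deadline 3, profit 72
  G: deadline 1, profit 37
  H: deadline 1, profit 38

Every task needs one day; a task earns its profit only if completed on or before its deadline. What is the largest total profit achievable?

Take jobs in profit order; each goes to the latest open slot no later than its deadline.
By profit: D(d3,73), F(d3,72), H(d1,38), G(d1,37), C(d2,28), E(d5,23), B(d4,22), A(d4,10)
D→slot 3; F→slot 2; H→slot 1; G skipped; C skipped; E→slot 5; B→slot 4; A skipped.
Profit = 38 + 72 + 73 + 22 + 23 = 228

228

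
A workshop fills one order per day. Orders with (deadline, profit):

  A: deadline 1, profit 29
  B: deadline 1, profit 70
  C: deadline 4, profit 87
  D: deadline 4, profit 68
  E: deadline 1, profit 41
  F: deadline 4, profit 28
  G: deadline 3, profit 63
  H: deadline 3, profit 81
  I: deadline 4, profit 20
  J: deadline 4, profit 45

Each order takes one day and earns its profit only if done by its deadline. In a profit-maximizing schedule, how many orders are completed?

Take jobs in profit order; each goes to the latest open slot no later than its deadline.
By profit: C(d4,87), H(d3,81), B(d1,70), D(d4,68), G(d3,63), J(d4,45), E(d1,41), A(d1,29), F(d4,28), I(d4,20)
C→slot 4; H→slot 3; B→slot 1; D→slot 2; G skipped; J skipped; E skipped; A skipped; F skipped; I skipped.
4 of 10 scheduled.

4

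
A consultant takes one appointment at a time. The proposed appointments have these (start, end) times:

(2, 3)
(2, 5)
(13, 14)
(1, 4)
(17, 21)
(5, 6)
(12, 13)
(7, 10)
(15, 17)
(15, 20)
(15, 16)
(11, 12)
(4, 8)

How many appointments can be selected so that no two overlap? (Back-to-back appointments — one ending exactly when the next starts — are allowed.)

Greedy by earliest finish: after sorting by end time, pick each interval compatible with the last pick.
By end time: (2,3), (1,4), (2,5), (5,6), (4,8), (7,10), (11,12), (12,13), (13,14), (15,16), (15,17), (15,20), (17,21).
Pick (2,3); next start ≥ 3 → (5,6); next start ≥ 6 → (7,10); next start ≥ 10 → (11,12); next start ≥ 12 → (12,13); next start ≥ 13 → (13,14); next start ≥ 14 → (15,16); next start ≥ 16 → (17,21).
Selected 8 appointments.

8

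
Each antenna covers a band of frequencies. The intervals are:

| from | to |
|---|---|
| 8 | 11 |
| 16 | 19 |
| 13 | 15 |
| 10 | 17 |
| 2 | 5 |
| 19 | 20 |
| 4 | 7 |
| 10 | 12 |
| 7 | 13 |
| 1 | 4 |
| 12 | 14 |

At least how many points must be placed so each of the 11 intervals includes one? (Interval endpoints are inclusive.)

Sort by right endpoint; whenever an interval is uncovered, place a point at its right end.
Sorted: [1,4] [2,5] [4,7] [8,11] [10,12] [7,13] [12,14] [13,15] [10,17] [16,19] [19,20]
{[1,4],[2,5],[4,7]} hit by 4; {[8,11],[10,12],[7,13]} hit by 11; {[12,14],[13,15],[10,17]} hit by 14; {[16,19],[19,20]} hit by 19.
Points: 4, 11, 14, 19 (4 total).

4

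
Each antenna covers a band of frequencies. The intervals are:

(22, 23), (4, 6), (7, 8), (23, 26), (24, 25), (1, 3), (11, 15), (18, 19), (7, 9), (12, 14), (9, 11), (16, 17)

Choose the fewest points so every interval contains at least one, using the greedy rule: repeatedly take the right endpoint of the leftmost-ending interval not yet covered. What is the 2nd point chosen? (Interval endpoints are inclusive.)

Sort by right endpoint; whenever an interval is uncovered, place a point at its right end.
Sorted: [1,3] [4,6] [7,8] [7,9] [9,11] [12,14] [11,15] [16,17] [18,19] [22,23] [24,25] [23,26]
{[1,3]} hit by 3; {[4,6]} hit by 6; {[7,8],[7,9]} hit by 8; {[9,11]} hit by 11; {[12,14],[11,15]} hit by 14; {[16,17]} hit by 17; {[18,19]} hit by 19; {[22,23]} hit by 23; {[24,25],[23,26]} hit by 25.
Points: 3, 6, 8, 11, 14, 17, 19, 23, 25 (9 total).

6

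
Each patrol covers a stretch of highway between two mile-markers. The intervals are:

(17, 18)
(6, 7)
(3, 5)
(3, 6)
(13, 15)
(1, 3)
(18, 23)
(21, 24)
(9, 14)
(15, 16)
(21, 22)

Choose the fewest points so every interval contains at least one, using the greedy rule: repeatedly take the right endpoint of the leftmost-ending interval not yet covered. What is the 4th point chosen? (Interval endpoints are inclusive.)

Sort by right endpoint; whenever an interval is uncovered, place a point at its right end.
Sorted: [1,3] [3,5] [3,6] [6,7] [9,14] [13,15] [15,16] [17,18] [21,22] [18,23] [21,24]
{[1,3],[3,5],[3,6]} hit by 3; {[6,7]} hit by 7; {[9,14],[13,15]} hit by 14; {[15,16]} hit by 16; {[17,18]} hit by 18; {[21,22],[18,23],[21,24]} hit by 22.
Points: 3, 7, 14, 16, 18, 22 (6 total).

16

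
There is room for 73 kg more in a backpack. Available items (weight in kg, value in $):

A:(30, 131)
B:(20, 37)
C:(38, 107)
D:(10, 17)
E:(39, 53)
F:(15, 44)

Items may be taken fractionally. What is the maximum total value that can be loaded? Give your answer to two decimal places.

253.84

Ratios (sorted): A 4.37, F 2.93, C 2.82, B 1.85, D 1.70, E 1.36
take A (30 @ 131); take F (15 @ 44); take 28/38 of C → 78.84. Capacity used 73/73.
Total value = 253.84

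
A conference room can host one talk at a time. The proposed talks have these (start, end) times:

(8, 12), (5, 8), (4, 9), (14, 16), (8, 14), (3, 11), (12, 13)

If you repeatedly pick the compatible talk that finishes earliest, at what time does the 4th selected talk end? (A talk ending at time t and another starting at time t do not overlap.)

16

Order by finish time; keep every interval that doesn't clash with the previous kept one.
Sorted by end: (5,8)  (4,9)  (3,11)  (8,12)  (12,13)  (8,14)  (14,16)
take (5,8); skip (3,11); take (8,12); take (12,13); skip (8,14); take (14,16).
Selected: (5,8) (8,12) (12,13) (14,16)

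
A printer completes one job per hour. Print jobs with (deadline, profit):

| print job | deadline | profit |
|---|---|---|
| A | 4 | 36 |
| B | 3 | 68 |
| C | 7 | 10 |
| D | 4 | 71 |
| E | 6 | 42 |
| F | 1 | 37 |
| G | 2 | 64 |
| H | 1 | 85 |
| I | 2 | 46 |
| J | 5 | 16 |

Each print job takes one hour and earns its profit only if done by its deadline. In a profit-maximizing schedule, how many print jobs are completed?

By profit: H(d1,85), D(d4,71), B(d3,68), G(d2,64), I(d2,46), E(d6,42), F(d1,37), A(d4,36), J(d5,16), C(d7,10)
H→slot 1; D→slot 4; B→slot 3; G→slot 2; I skipped; E→slot 6; F skipped; A skipped; J→slot 5; C→slot 7.
7 of 10 scheduled.

7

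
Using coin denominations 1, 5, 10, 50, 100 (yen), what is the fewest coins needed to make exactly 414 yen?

414 − 4×100→14 − 1×10→4 − 4×1→0
Total coins = 4 + 1 + 4 = 9

9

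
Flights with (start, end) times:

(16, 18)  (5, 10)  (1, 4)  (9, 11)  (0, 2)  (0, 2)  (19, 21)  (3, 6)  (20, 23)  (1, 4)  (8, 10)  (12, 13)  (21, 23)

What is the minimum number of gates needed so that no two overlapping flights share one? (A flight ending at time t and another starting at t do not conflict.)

4

starts: [0, 0, 1, 1, 3, 5, 8, 9, 12, 16, 19, 20, 21]
ends:   [2, 2, 4, 4, 6, 10, 10, 11, 13, 18, 21, 23, 23]
s0→1 s0→2 s1→3 s1→4  — peak 4.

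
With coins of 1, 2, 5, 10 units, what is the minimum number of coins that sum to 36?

Use the largest denomination that fits, subtract, and repeat.
36 = 3×10 + 1×5 + 1×1
Total coins = 3 + 1 + 1 = 5

5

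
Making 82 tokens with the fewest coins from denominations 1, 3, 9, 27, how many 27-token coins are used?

3

Greedy: take as many of the largest coin as possible, then repeat with the remainder.
82 = 3×27 + 1×1
Count of 27: 3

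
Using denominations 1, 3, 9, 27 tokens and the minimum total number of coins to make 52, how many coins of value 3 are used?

2

Greedy: take as many of the largest coin as possible, then repeat with the remainder.
52 − 1×27→25 − 2×9→7 − 2×3→1 − 1×1→0
Count of 3: 2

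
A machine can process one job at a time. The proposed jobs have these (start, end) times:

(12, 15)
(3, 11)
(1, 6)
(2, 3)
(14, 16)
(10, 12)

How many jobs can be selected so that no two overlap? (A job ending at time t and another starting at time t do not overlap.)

3

Sort by end time and greedily take each interval whose start is ≥ the last chosen end.
Sorted by end: (2,3)  (1,6)  (3,11)  (10,12)  (12,15)  (14,16)
take (2,3); take (3,11); take (12,15); skip (14,16).
Selected 3 jobs.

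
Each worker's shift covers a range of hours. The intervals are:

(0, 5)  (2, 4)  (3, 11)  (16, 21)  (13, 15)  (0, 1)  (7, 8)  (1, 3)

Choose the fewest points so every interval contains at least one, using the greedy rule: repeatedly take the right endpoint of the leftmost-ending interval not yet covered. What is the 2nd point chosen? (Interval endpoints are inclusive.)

Process intervals by earliest right end; each time one isn't hit yet, stab at its right endpoint.
By right end: [0,1]  [1,3]  [2,4]  [0,5]  [7,8]  [3,11]  [13,15]  [16,21]
[0,1] uncovered → point at 1; [2,4] uncovered → point at 4; [7,8] uncovered → point at 8; [13,15] uncovered → point at 15; [16,21] uncovered → point at 21.
Points: 1, 4, 8, 15, 21 (5 total).

4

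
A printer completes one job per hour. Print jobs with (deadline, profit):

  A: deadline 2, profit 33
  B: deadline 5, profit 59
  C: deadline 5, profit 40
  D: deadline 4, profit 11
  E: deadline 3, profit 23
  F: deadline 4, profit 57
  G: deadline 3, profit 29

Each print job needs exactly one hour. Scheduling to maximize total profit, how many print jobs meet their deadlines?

5

Take jobs in profit order; each goes to the latest open slot no later than its deadline.
By profit: B(d5,59), F(d4,57), C(d5,40), A(d2,33), G(d3,29), E(d3,23), D(d4,11)
B→slot 5; F→slot 4; C→slot 3; A→slot 2; G→slot 1; E skipped; D skipped.
5 of 7 scheduled.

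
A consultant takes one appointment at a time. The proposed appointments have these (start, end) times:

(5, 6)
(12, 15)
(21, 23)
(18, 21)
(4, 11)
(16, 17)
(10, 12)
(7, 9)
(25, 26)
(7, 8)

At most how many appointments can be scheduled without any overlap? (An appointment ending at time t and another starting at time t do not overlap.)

Sort by end time and greedily take each interval whose start is ≥ the last chosen end.
By end time: (5,6), (7,8), (7,9), (4,11), (10,12), (12,15), (16,17), (18,21), (21,23), (25,26).
Pick (5,6); next start ≥ 6 → (7,8); next start ≥ 8 → (10,12); next start ≥ 12 → (12,15); next start ≥ 15 → (16,17); next start ≥ 17 → (18,21); next start ≥ 21 → (21,23); next start ≥ 23 → (25,26).
Selected 8 appointments.

8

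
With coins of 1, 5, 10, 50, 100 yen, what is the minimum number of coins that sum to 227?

227 = 2×100 + 2×10 + 1×5 + 2×1
Total coins = 2 + 2 + 1 + 2 = 7

7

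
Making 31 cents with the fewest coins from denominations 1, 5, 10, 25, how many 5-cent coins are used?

1

Use the largest denomination that fits, subtract, and repeat.
31 − 1×25→6 − 1×5→1 − 1×1→0
Count of 5: 1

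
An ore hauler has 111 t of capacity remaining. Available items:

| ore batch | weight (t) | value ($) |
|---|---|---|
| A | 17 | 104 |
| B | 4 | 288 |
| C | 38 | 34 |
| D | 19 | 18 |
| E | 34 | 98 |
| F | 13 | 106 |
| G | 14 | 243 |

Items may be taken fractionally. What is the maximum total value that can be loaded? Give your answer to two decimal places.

865.95

Order: B (288/4=72.00) > G (243/14=17.36) > F (106/13=8.15) > A (104/17=6.12) > E (98/34=2.88) > D (18/19=0.95) > C (34/38=0.89)
Fill: take B (4 @ 288) → take G (14 @ 243) → take F (13 @ 106) → take A (17 @ 104) → take E (34 @ 98) → take D (19 @ 18) → take 10/38 of C → 8.95; 111/111 used.
Total value = 865.95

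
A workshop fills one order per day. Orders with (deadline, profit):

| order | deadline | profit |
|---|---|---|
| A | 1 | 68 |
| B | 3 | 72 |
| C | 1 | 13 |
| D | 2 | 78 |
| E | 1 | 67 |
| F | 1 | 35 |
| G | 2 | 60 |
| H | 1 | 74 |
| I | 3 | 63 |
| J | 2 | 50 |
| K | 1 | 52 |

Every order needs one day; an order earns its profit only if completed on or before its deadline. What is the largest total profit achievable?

224

By profit: D(d2,78), H(d1,74), B(d3,72), A(d1,68), E(d1,67), I(d3,63), G(d2,60), K(d1,52), J(d2,50), F(d1,35), C(d1,13)
D→slot 2; H→slot 1; B→slot 3; A skipped; E skipped; I skipped; G skipped; K skipped; J skipped; F skipped; C skipped.
Profit = 74 + 78 + 72 = 224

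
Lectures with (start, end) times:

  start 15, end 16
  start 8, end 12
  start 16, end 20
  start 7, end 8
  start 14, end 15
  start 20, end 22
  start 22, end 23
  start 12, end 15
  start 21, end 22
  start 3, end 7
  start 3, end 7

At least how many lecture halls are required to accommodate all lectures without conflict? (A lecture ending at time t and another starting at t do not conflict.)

Count concurrent intervals with a sweep; the peak is the room count.
starts: [3, 3, 7, 8, 12, 14, 15, 16, 20, 21, 22]
ends:   [7, 7, 8, 12, 15, 15, 16, 20, 22, 22, 23]
s3→1 s3→2  — peak 2.

2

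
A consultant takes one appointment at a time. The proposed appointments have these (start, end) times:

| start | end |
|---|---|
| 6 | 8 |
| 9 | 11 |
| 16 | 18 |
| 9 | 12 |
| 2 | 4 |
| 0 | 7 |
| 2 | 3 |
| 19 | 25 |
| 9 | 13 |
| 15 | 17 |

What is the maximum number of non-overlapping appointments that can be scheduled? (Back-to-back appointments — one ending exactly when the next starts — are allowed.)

Sort by end time and greedily take each interval whose start is ≥ the last chosen end.
Sorted by end: (2,3)  (2,4)  (0,7)  (6,8)  (9,11)  (9,12)  (9,13)  (15,17)  (16,18)  (19,25)
take (2,3); take (6,8); take (9,11); skip (9,13); take (15,17); take (19,25).
Selected 5 appointments.

5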